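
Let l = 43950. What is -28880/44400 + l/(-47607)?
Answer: -13859459/8807295 ≈ -1.5736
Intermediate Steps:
-28880/44400 + l/(-47607) = -28880/44400 + 43950/(-47607) = -28880*1/44400 + 43950*(-1/47607) = -361/555 - 14650/15869 = -13859459/8807295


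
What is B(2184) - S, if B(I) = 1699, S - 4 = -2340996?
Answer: 2342691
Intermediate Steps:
S = -2340992 (S = 4 - 2340996 = -2340992)
B(2184) - S = 1699 - 1*(-2340992) = 1699 + 2340992 = 2342691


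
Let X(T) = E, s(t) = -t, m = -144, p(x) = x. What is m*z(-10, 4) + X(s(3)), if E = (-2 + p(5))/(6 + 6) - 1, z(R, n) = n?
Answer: -2307/4 ≈ -576.75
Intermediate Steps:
E = -3/4 (E = (-2 + 5)/(6 + 6) - 1 = 3/12 - 1 = 3*(1/12) - 1 = 1/4 - 1 = -3/4 ≈ -0.75000)
X(T) = -3/4
m*z(-10, 4) + X(s(3)) = -144*4 - 3/4 = -576 - 3/4 = -2307/4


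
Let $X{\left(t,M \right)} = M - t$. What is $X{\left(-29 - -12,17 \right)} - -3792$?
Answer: $3826$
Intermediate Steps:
$X{\left(-29 - -12,17 \right)} - -3792 = \left(17 - \left(-29 - -12\right)\right) - -3792 = \left(17 - \left(-29 + 12\right)\right) + 3792 = \left(17 - -17\right) + 3792 = \left(17 + 17\right) + 3792 = 34 + 3792 = 3826$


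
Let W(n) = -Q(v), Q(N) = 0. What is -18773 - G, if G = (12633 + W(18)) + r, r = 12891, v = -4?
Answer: -44297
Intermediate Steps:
W(n) = 0 (W(n) = -1*0 = 0)
G = 25524 (G = (12633 + 0) + 12891 = 12633 + 12891 = 25524)
-18773 - G = -18773 - 1*25524 = -18773 - 25524 = -44297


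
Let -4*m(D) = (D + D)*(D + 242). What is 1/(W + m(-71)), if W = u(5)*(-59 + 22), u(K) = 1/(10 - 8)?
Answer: 1/6052 ≈ 0.00016523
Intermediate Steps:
u(K) = ½ (u(K) = 1/2 = ½)
m(D) = -D*(242 + D)/2 (m(D) = -(D + D)*(D + 242)/4 = -2*D*(242 + D)/4 = -D*(242 + D)/2)
W = -37/2 (W = (-59 + 22)/2 = (½)*(-37) = -37/2 ≈ -18.500)
1/(W + m(-71)) = 1/(-37/2 - ½*(-71)*(242 - 71)) = 1/(-37/2 - ½*(-71)*171) = 1/(-37/2 + 12141/2) = 1/6052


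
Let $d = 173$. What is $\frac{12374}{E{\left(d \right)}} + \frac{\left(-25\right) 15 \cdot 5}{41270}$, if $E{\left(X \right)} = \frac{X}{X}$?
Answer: $\frac{102134621}{8254} \approx 12374.0$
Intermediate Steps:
$E{\left(X \right)} = 1$
$\frac{12374}{E{\left(d \right)}} + \frac{\left(-25\right) 15 \cdot 5}{41270} = \frac{12374}{1} + \frac{\left(-25\right) 15 \cdot 5}{41270} = 12374 \cdot 1 + \left(-375\right) 5 \cdot \frac{1}{41270} = 12374 - \frac{375}{8254} = \frac{102134621}{8254}$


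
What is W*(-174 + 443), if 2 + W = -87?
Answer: -23941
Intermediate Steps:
W = -89 (W = -2 - 87 = -89)
W*(-174 + 443) = -89*(-174 + 443) = -89*269 = -23941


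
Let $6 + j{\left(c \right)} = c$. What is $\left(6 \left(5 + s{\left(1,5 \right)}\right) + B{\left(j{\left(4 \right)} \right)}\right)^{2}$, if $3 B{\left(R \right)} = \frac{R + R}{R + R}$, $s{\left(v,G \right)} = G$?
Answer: $\frac{32761}{9} \approx 3640.1$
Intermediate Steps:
$j{\left(c \right)} = -6 + c$
$B{\left(R \right)} = \frac{1}{3}$ ($B{\left(R \right)} = \frac{\left(R + R\right) \frac{1}{R + R}}{3} = \frac{2 R \frac{1}{2 R}}{3} = \frac{1}{3} \cdot 1 = \frac{1}{3}$)
$\left(6 \left(5 + s{\left(1,5 \right)}\right) + B{\left(j{\left(4 \right)} \right)}\right)^{2} = \left(6 \left(5 + 5\right) + \frac{1}{3}\right)^{2} = \left(6 \cdot 10 + \frac{1}{3}\right)^{2} = \left(60 + \frac{1}{3}\right)^{2} = \left(\frac{181}{3}\right)^{2} = \frac{32761}{9}$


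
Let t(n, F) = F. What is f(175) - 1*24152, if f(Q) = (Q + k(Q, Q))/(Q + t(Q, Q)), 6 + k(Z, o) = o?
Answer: -4226428/175 ≈ -24151.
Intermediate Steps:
k(Z, o) = -6 + o
f(Q) = (-6 + 2*Q)/(2*Q) (f(Q) = (Q + (-6 + Q))/(Q + Q) = (-6 + 2*Q)/((2*Q)) = (-6 + 2*Q)*(1/(2*Q)) = (-6 + 2*Q)/(2*Q))
f(175) - 1*24152 = (-3 + 175)/175 - 1*24152 = (1/175)*172 - 24152 = 172/175 - 24152 = -4226428/175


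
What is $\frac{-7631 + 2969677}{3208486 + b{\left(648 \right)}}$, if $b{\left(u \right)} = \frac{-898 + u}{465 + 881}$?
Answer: $\frac{1993456958}{2159310953} \approx 0.92319$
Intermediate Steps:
$b{\left(u \right)} = - \frac{449}{673} + \frac{u}{1346}$ ($b{\left(u \right)} = \frac{-898 + u}{1346} = \left(-898 + u\right) \frac{1}{1346} = - \frac{449}{673} + \frac{u}{1346}$)
$\frac{-7631 + 2969677}{3208486 + b{\left(648 \right)}} = \frac{-7631 + 2969677}{3208486 + \left(- \frac{449}{673} + \frac{1}{1346} \cdot 648\right)} = \frac{2962046}{3208486 + \left(- \frac{449}{673} + \frac{324}{673}\right)} = \frac{2962046}{3208486 - \frac{125}{673}} = \frac{2962046}{\frac{2159310953}{673}} = 2962046 \cdot \frac{673}{2159310953} = \frac{1993456958}{2159310953}$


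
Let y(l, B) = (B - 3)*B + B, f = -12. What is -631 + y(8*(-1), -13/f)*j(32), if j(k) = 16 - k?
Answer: -5536/9 ≈ -615.11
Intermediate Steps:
y(l, B) = B + B*(-3 + B) (y(l, B) = (-3 + B)*B + B = B*(-3 + B) + B = B + B*(-3 + B))
-631 + y(8*(-1), -13/f)*j(32) = -631 + ((-13/(-12))*(-2 - 13/(-12)))*(16 - 1*32) = -631 + ((-13*(-1/12))*(-2 - 13*(-1/12)))*(16 - 32) = -631 + (13*(-2 + 13/12)/12)*(-16) = -631 + ((13/12)*(-11/12))*(-16) = -631 - 143/144*(-16) = -631 + 143/9 = -5536/9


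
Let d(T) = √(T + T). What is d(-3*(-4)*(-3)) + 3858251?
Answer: 3858251 + 6*I*√2 ≈ 3.8583e+6 + 8.4853*I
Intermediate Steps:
d(T) = √2*√T (d(T) = √(2*T) = √2*√T)
d(-3*(-4)*(-3)) + 3858251 = √2*√(-3*(-4)*(-3)) + 3858251 = √2*√(12*(-3)) + 3858251 = √2*√(-36) + 3858251 = √2*(6*I) + 3858251 = 6*I*√2 + 3858251 = 3858251 + 6*I*√2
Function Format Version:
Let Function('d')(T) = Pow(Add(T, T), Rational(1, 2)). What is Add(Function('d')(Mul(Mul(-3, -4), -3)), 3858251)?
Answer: Add(3858251, Mul(6, I, Pow(2, Rational(1, 2)))) ≈ Add(3.8583e+6, Mul(8.4853, I))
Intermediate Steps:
Function('d')(T) = Mul(Pow(2, Rational(1, 2)), Pow(T, Rational(1, 2))) (Function('d')(T) = Pow(Mul(2, T), Rational(1, 2)) = Mul(Pow(2, Rational(1, 2)), Pow(T, Rational(1, 2))))
Add(Function('d')(Mul(Mul(-3, -4), -3)), 3858251) = Add(Mul(Pow(2, Rational(1, 2)), Pow(Mul(Mul(-3, -4), -3), Rational(1, 2))), 3858251) = Add(Mul(Pow(2, Rational(1, 2)), Pow(Mul(12, -3), Rational(1, 2))), 3858251) = Add(Mul(Pow(2, Rational(1, 2)), Pow(-36, Rational(1, 2))), 3858251) = Add(Mul(Pow(2, Rational(1, 2)), Mul(6, I)), 3858251) = Add(Mul(6, I, Pow(2, Rational(1, 2))), 3858251) = Add(3858251, Mul(6, I, Pow(2, Rational(1, 2))))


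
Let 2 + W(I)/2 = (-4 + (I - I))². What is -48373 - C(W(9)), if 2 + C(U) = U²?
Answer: -49155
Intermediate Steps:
W(I) = 28 (W(I) = -4 + 2*(-4 + (I - I))² = -4 + 2*(-4 + 0)² = -4 + 2*(-4)² = -4 + 2*16 = -4 + 32 = 28)
C(U) = -2 + U²
-48373 - C(W(9)) = -48373 - (-2 + 28²) = -48373 - (-2 + 784) = -48373 - 1*782 = -48373 - 782 = -49155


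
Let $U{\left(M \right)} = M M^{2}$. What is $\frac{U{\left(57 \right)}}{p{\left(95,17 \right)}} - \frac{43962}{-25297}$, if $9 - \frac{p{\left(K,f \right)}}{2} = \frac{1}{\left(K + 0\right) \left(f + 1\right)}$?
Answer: $\frac{4006203890673}{389295533} \approx 10291.0$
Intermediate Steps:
$U{\left(M \right)} = M^{3}$
$p{\left(K,f \right)} = 18 - \frac{2}{K \left(1 + f\right)}$ ($p{\left(K,f \right)} = 18 - \frac{2}{\left(K + 0\right) \left(f + 1\right)} = 18 - \frac{2}{K \left(1 + f\right)}$)
$\frac{U{\left(57 \right)}}{p{\left(95,17 \right)}} - \frac{43962}{-25297} = \frac{57^{3}}{2 \cdot \frac{1}{95} \frac{1}{1 + 17} \left(-1 + 9 \cdot 95 + 9 \cdot 95 \cdot 17\right)} - \frac{43962}{-25297} = \frac{185193}{2 \cdot \frac{1}{95} \cdot \frac{1}{18} \left(-1 + 855 + 14535\right)} - - \frac{43962}{25297} = \frac{185193}{2 \cdot \frac{1}{95} \cdot \frac{1}{18} \cdot 15389} + \frac{43962}{25297} = \frac{185193}{\frac{15389}{855}} + \frac{43962}{25297} = 185193 \cdot \frac{855}{15389} + \frac{43962}{25297} = \frac{158340015}{15389} + \frac{43962}{25297} = \frac{4006203890673}{389295533}$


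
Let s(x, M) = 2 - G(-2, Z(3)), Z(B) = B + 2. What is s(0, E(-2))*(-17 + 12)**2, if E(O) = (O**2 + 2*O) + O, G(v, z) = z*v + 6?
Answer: 150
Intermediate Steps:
Z(B) = 2 + B
G(v, z) = 6 + v*z (G(v, z) = v*z + 6 = 6 + v*z)
E(O) = O**2 + 3*O
s(x, M) = 6 (s(x, M) = 2 - (6 - 2*(2 + 3)) = 2 - (6 - 2*5) = 2 - (6 - 10) = 2 - 1*(-4) = 2 + 4 = 6)
s(0, E(-2))*(-17 + 12)**2 = 6*(-17 + 12)**2 = 6*(-5)**2 = 6*25 = 150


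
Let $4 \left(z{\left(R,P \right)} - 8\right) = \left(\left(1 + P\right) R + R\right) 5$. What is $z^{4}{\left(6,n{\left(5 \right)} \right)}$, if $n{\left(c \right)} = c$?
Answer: $\frac{214358881}{16} \approx 1.3397 \cdot 10^{7}$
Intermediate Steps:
$z{\left(R,P \right)} = 8 + \frac{5 R}{4} + \frac{5 R \left(1 + P\right)}{4}$ ($z{\left(R,P \right)} = 8 + \frac{\left(\left(1 + P\right) R + R\right) 5}{4} = 8 + \frac{\left(R \left(1 + P\right) + R\right) 5}{4} = 8 + \frac{\left(R + R \left(1 + P\right)\right) 5}{4} = 8 + \frac{5 R + 5 R \left(1 + P\right)}{4} = 8 + \left(\frac{5 R}{4} + \frac{5 R \left(1 + P\right)}{4}\right) = 8 + \frac{5 R}{4} + \frac{5 R \left(1 + P\right)}{4}$)
$z^{4}{\left(6,n{\left(5 \right)} \right)} = \left(8 + \frac{5}{2} \cdot 6 + \frac{5}{4} \cdot 5 \cdot 6\right)^{4} = \left(8 + 15 + \frac{75}{2}\right)^{4} = \left(\frac{121}{2}\right)^{4} = \frac{214358881}{16}$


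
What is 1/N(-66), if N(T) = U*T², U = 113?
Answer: 1/492228 ≈ 2.0316e-6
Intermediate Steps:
N(T) = 113*T²
1/N(-66) = 1/(113*(-66)²) = 1/(113*4356) = 1/492228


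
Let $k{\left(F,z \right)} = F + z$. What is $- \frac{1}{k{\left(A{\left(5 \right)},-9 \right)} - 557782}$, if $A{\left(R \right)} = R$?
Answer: $\frac{1}{557786} \approx 1.7928 \cdot 10^{-6}$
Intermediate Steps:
$- \frac{1}{k{\left(A{\left(5 \right)},-9 \right)} - 557782} = - \frac{1}{\left(5 - 9\right) - 557782} = - \frac{1}{-4 - 557782} = - \frac{1}{-557786} = \left(-1\right) \left(- \frac{1}{557786}\right) = \frac{1}{557786}$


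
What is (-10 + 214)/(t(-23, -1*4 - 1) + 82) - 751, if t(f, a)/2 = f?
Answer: -2236/3 ≈ -745.33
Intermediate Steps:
t(f, a) = 2*f
(-10 + 214)/(t(-23, -1*4 - 1) + 82) - 751 = (-10 + 214)/(2*(-23) + 82) - 751 = 204/(-46 + 82) - 751 = 204/36 - 751 = (1/36)*204 - 751 = 17/3 - 751 = -2236/3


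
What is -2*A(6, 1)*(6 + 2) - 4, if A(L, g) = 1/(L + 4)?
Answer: -28/5 ≈ -5.6000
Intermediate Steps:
A(L, g) = 1/(4 + L)
-2*A(6, 1)*(6 + 2) - 4 = -2*(6 + 2)/(4 + 6) - 4 = -2*8/10 - 4 = -8/5 - 4 = -28/5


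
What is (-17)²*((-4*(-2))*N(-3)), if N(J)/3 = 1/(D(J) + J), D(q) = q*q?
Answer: 1156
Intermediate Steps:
D(q) = q²
N(J) = 3/(J + J²) (N(J) = 3/(J² + J) = 3/(J + J²))
(-17)²*((-4*(-2))*N(-3)) = (-17)²*((-4*(-2))*(3/(-3*(1 - 3)))) = 289*(8*(3*(-⅓)/(-2))) = 289*(8*(3*(-⅓)*(-½))) = 289*(8*(½)) = 289*4 = 1156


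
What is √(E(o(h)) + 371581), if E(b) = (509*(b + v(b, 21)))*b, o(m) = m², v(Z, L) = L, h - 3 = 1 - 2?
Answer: √422481 ≈ 649.99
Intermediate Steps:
h = 2 (h = 3 + (1 - 2) = 3 - 1 = 2)
E(b) = b*(10689 + 509*b) (E(b) = (509*(b + 21))*b = (509*(21 + b))*b = (10689 + 509*b)*b = b*(10689 + 509*b))
√(E(o(h)) + 371581) = √(509*2²*(21 + 2²) + 371581) = √(509*4*(21 + 4) + 371581) = √(509*4*25 + 371581) = √(50900 + 371581) = √422481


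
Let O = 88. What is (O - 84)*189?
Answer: 756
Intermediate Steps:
(O - 84)*189 = (88 - 84)*189 = 4*189 = 756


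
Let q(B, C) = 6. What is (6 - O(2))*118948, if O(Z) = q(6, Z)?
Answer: 0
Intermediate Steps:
O(Z) = 6
(6 - O(2))*118948 = (6 - 1*6)*118948 = (6 - 6)*118948 = 0*118948 = 0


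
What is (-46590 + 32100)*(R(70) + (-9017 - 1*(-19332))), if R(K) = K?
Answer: -150478650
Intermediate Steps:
(-46590 + 32100)*(R(70) + (-9017 - 1*(-19332))) = (-46590 + 32100)*(70 + (-9017 - 1*(-19332))) = -14490*(70 + (-9017 + 19332)) = -14490*(70 + 10315) = -14490*10385 = -150478650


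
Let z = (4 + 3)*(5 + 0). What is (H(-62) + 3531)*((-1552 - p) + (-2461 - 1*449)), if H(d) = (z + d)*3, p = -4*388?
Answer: -10039500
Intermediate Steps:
z = 35 (z = 7*5 = 35)
p = -1552
H(d) = 105 + 3*d (H(d) = (35 + d)*3 = 105 + 3*d)
(H(-62) + 3531)*((-1552 - p) + (-2461 - 1*449)) = ((105 + 3*(-62)) + 3531)*((-1552 - 1*(-1552)) + (-2461 - 1*449)) = ((105 - 186) + 3531)*((-1552 + 1552) + (-2461 - 449)) = (-81 + 3531)*(0 - 2910) = 3450*(-2910) = -10039500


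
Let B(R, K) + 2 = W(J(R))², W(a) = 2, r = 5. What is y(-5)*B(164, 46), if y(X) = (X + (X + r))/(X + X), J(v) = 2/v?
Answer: 1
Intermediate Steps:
B(R, K) = 2 (B(R, K) = -2 + 2² = -2 + 4 = 2)
y(X) = (5 + 2*X)/(2*X) (y(X) = (X + (X + 5))/(X + X) = (X + (5 + X))/((2*X)) = (5 + 2*X)*(1/(2*X)) = (5 + 2*X)/(2*X))
y(-5)*B(164, 46) = ((5/2 - 5)/(-5))*2 = -⅕*(-5/2)*2 = (½)*2 = 1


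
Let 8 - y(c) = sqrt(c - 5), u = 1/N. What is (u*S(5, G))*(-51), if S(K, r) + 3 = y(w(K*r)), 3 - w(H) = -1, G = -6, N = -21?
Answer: 85/7 - 17*I/7 ≈ 12.143 - 2.4286*I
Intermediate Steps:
u = -1/21 (u = 1/(-21) = -1/21 ≈ -0.047619)
w(H) = 4 (w(H) = 3 - 1*(-1) = 3 + 1 = 4)
y(c) = 8 - sqrt(-5 + c) (y(c) = 8 - sqrt(c - 5) = 8 - sqrt(-5 + c))
S(K, r) = 5 - I (S(K, r) = -3 + (8 - sqrt(-5 + 4)) = -3 + (8 - sqrt(-1)) = -3 + (8 - I) = 5 - I)
(u*S(5, G))*(-51) = -(5 - I)/21*(-51) = (-5/21 + I/21)*(-51) = 85/7 - 17*I/7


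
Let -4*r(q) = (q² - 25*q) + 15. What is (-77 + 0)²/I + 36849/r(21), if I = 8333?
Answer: 409553323/191659 ≈ 2136.9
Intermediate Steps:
r(q) = -15/4 - q²/4 + 25*q/4 (r(q) = -((q² - 25*q) + 15)/4 = -(15 + q² - 25*q)/4 = -15/4 - q²/4 + 25*q/4)
(-77 + 0)²/I + 36849/r(21) = (-77 + 0)²/8333 + 36849/(-15/4 - ¼*21² + (25/4)*21) = (-77)²*(1/8333) + 36849/(-15/4 - ¼*441 + 525/4) = 5929*(1/8333) + 36849/(-15/4 - 441/4 + 525/4) = 5929/8333 + 36849/(69/4) = 5929/8333 + 36849*(4/69) = 5929/8333 + 49132/23 = 409553323/191659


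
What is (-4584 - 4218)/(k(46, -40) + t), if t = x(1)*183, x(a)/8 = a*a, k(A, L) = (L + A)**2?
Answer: -1467/250 ≈ -5.8680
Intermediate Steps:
k(A, L) = (A + L)**2
x(a) = 8*a**2 (x(a) = 8*(a*a) = 8*a**2)
t = 1464 (t = (8*1**2)*183 = (8*1)*183 = 8*183 = 1464)
(-4584 - 4218)/(k(46, -40) + t) = (-4584 - 4218)/((46 - 40)**2 + 1464) = -8802/(6**2 + 1464) = -8802/(36 + 1464) = -8802/1500 = -8802*1/1500 = -1467/250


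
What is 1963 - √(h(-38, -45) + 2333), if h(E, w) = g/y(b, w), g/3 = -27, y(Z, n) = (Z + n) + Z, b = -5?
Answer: 1963 - 2*√1765445/55 ≈ 1914.7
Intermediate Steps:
y(Z, n) = n + 2*Z
g = -81 (g = 3*(-27) = -81)
h(E, w) = -81/(-10 + w) (h(E, w) = -81/(w + 2*(-5)) = -81/(w - 10) = -81/(-10 + w))
1963 - √(h(-38, -45) + 2333) = 1963 - √(-81/(-10 - 45) + 2333) = 1963 - √(-81/(-55) + 2333) = 1963 - √(-81*(-1/55) + 2333) = 1963 - √(81/55 + 2333) = 1963 - √(128396/55) = 1963 - 2*√1765445/55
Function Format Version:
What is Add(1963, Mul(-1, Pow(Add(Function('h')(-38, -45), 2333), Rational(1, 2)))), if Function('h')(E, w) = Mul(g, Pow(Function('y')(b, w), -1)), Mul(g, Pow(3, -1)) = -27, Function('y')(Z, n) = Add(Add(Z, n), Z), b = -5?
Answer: Add(1963, Mul(Rational(-2, 55), Pow(1765445, Rational(1, 2)))) ≈ 1914.7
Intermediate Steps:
Function('y')(Z, n) = Add(n, Mul(2, Z))
g = -81 (g = Mul(3, -27) = -81)
Function('h')(E, w) = Mul(-81, Pow(Add(-10, w), -1)) (Function('h')(E, w) = Mul(-81, Pow(Add(w, Mul(2, -5)), -1)) = Mul(-81, Pow(Add(w, -10), -1)) = Mul(-81, Pow(Add(-10, w), -1)))
Add(1963, Mul(-1, Pow(Add(Function('h')(-38, -45), 2333), Rational(1, 2)))) = Add(1963, Mul(-1, Pow(Add(Mul(-81, Pow(Add(-10, -45), -1)), 2333), Rational(1, 2)))) = Add(1963, Mul(-1, Pow(Add(Mul(-81, Pow(-55, -1)), 2333), Rational(1, 2)))) = Add(1963, Mul(-1, Pow(Add(Mul(-81, Rational(-1, 55)), 2333), Rational(1, 2)))) = Add(1963, Mul(-1, Pow(Add(Rational(81, 55), 2333), Rational(1, 2)))) = Add(1963, Mul(-1, Pow(Rational(128396, 55), Rational(1, 2)))) = Add(1963, Mul(-1, Mul(Rational(2, 55), Pow(1765445, Rational(1, 2))))) = Add(1963, Mul(Rational(-2, 55), Pow(1765445, Rational(1, 2))))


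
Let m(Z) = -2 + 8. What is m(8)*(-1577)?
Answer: -9462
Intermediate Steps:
m(Z) = 6
m(8)*(-1577) = 6*(-1577) = -9462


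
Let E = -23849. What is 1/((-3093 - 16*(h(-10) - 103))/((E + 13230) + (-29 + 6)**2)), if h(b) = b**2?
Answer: 2018/609 ≈ 3.3136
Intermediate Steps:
1/((-3093 - 16*(h(-10) - 103))/((E + 13230) + (-29 + 6)**2)) = 1/((-3093 - 16*((-10)**2 - 103))/((-23849 + 13230) + (-29 + 6)**2)) = 1/((-3093 - 16*(100 - 103))/(-10619 + (-23)**2)) = 1/((-3093 - 16*(-3))/(-10619 + 529)) = 1/((-3093 + 48)/(-10090)) = 1/(-3045*(-1/10090)) = 1/(609/2018) = 2018/609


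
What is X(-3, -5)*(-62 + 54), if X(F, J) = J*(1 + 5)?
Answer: 240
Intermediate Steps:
X(F, J) = 6*J (X(F, J) = J*6 = 6*J)
X(-3, -5)*(-62 + 54) = (6*(-5))*(-62 + 54) = -30*(-8) = 240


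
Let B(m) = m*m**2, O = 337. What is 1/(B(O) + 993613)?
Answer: 1/39266366 ≈ 2.5467e-8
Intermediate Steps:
B(m) = m**3
1/(B(O) + 993613) = 1/(337**3 + 993613) = 1/(38272753 + 993613) = 1/39266366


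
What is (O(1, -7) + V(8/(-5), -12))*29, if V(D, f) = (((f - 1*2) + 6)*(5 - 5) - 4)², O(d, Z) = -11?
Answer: 145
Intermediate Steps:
V(D, f) = 16 (V(D, f) = (((f - 2) + 6)*0 - 4)² = (((-2 + f) + 6)*0 - 4)² = ((4 + f)*0 - 4)² = (0 - 4)² = (-4)² = 16)
(O(1, -7) + V(8/(-5), -12))*29 = (-11 + 16)*29 = 5*29 = 145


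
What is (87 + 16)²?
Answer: 10609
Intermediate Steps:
(87 + 16)² = 103² = 10609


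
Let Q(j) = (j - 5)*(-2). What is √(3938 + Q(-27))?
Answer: √4002 ≈ 63.261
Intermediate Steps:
Q(j) = 10 - 2*j (Q(j) = (-5 + j)*(-2) = 10 - 2*j)
√(3938 + Q(-27)) = √(3938 + (10 - 2*(-27))) = √(3938 + (10 + 54)) = √(3938 + 64) = √4002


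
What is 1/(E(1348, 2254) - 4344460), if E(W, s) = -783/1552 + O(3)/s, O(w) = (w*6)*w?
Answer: -1749104/7598913204377 ≈ -2.3018e-7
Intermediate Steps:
O(w) = 6*w**2 (O(w) = (6*w)*w = 6*w**2)
E(W, s) = -783/1552 + 54/s (E(W, s) = -783/1552 + (6*3**2)/s = -783*1/1552 + (6*9)/s = -783/1552 + 54/s)
1/(E(1348, 2254) - 4344460) = 1/((-783/1552 + 54/2254) - 4344460) = 1/((-783/1552 + 54*(1/2254)) - 4344460) = 1/((-783/1552 + 27/1127) - 4344460) = 1/(-840537/1749104 - 4344460) = 1/(-7598913204377/1749104) = -1749104/7598913204377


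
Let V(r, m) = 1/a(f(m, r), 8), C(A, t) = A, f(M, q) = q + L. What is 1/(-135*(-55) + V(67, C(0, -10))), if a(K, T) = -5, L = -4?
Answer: 5/37124 ≈ 0.00013468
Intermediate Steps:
f(M, q) = -4 + q (f(M, q) = q - 4 = -4 + q)
V(r, m) = -⅕ (V(r, m) = 1/(-5) = -⅕)
1/(-135*(-55) + V(67, C(0, -10))) = 1/(-135*(-55) - ⅕) = 1/(7425 - ⅕) = 1/(37124/5) = 5/37124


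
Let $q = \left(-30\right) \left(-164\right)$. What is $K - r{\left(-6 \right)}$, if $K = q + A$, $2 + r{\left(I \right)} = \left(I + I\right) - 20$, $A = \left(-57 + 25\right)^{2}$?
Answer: $5978$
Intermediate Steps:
$A = 1024$ ($A = \left(-32\right)^{2} = 1024$)
$q = 4920$
$r{\left(I \right)} = -22 + 2 I$ ($r{\left(I \right)} = -2 + \left(\left(I + I\right) - 20\right) = -2 + \left(2 I - 20\right) = -2 + \left(-20 + 2 I\right) = -22 + 2 I$)
$K = 5944$ ($K = 4920 + 1024 = 5944$)
$K - r{\left(-6 \right)} = 5944 - \left(-22 + 2 \left(-6\right)\right) = 5944 - \left(-22 - 12\right) = 5944 - -34 = 5944 + 34 = 5978$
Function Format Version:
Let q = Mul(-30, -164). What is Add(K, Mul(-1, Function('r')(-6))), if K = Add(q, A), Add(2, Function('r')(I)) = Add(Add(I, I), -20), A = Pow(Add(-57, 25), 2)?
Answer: 5978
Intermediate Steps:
A = 1024 (A = Pow(-32, 2) = 1024)
q = 4920
Function('r')(I) = Add(-22, Mul(2, I)) (Function('r')(I) = Add(-2, Add(Add(I, I), -20)) = Add(-2, Add(Mul(2, I), -20)) = Add(-2, Add(-20, Mul(2, I))) = Add(-22, Mul(2, I)))
K = 5944 (K = Add(4920, 1024) = 5944)
Add(K, Mul(-1, Function('r')(-6))) = Add(5944, Mul(-1, Add(-22, Mul(2, -6)))) = Add(5944, Mul(-1, Add(-22, -12))) = Add(5944, Mul(-1, -34)) = Add(5944, 34) = 5978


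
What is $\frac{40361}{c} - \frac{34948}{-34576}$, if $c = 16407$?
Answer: $\frac{492228443}{141822108} \approx 3.4707$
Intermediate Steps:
$\frac{40361}{c} - \frac{34948}{-34576} = \frac{40361}{16407} - \frac{34948}{-34576} = 40361 \cdot \frac{1}{16407} - - \frac{8737}{8644} = \frac{40361}{16407} + \frac{8737}{8644} = \frac{492228443}{141822108}$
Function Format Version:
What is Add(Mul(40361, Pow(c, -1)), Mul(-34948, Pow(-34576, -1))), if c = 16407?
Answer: Rational(492228443, 141822108) ≈ 3.4707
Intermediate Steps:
Add(Mul(40361, Pow(c, -1)), Mul(-34948, Pow(-34576, -1))) = Add(Mul(40361, Pow(16407, -1)), Mul(-34948, Pow(-34576, -1))) = Add(Mul(40361, Rational(1, 16407)), Mul(-34948, Rational(-1, 34576))) = Add(Rational(40361, 16407), Rational(8737, 8644)) = Rational(492228443, 141822108)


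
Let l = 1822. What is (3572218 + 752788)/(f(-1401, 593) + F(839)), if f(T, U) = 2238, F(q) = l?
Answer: 308929/290 ≈ 1065.3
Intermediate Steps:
F(q) = 1822
(3572218 + 752788)/(f(-1401, 593) + F(839)) = (3572218 + 752788)/(2238 + 1822) = 4325006/4060 = 4325006*(1/4060) = 308929/290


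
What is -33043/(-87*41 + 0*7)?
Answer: 33043/3567 ≈ 9.2635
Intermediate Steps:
-33043/(-87*41 + 0*7) = -33043/(-3567 + 0) = -33043/(-3567) = -33043*(-1/3567) = 33043/3567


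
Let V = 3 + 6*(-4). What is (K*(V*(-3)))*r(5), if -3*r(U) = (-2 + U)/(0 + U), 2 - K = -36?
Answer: -2394/5 ≈ -478.80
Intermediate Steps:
K = 38 (K = 2 - 1*(-36) = 2 + 36 = 38)
V = -21 (V = 3 - 24 = -21)
r(U) = -(-2 + U)/(3*U) (r(U) = -(-2 + U)/(3*(0 + U)) = -(-2 + U)/(3*U))
(K*(V*(-3)))*r(5) = (38*(-21*(-3)))*((⅓)*(2 - 1*5)/5) = (38*63)*((⅓)*(⅕)*(2 - 5)) = 2394*((⅓)*(⅕)*(-3)) = 2394*(-⅕) = -2394/5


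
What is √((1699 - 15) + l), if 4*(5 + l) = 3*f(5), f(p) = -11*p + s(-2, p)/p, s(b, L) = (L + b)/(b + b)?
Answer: √655055/20 ≈ 40.468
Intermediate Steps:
s(b, L) = (L + b)/(2*b) (s(b, L) = (L + b)/((2*b)) = (L + b)*(1/(2*b)) = (L + b)/(2*b))
f(p) = -11*p + (½ - p/4)/p (f(p) = -11*p + ((½)*(p - 2)/(-2))/p = -11*p + ((½)*(-½)*(-2 + p))/p = -11*p + (½ - p/4)/p)
l = -3709/80 (l = -5 + (3*((¼)*(2 - 1*5 - 44*5²)/5))/4 = -5 + (3*((¼)*(⅕)*(2 - 5 - 44*25)))/4 = -5 + (3*((¼)*(⅕)*(2 - 5 - 1100)))/4 = -5 + (3*((¼)*(⅕)*(-1103)))/4 = -5 + (3*(-1103/20))/4 = -5 + (¼)*(-3309/20) = -5 - 3309/80 = -3709/80 ≈ -46.362)
√((1699 - 15) + l) = √((1699 - 15) - 3709/80) = √(1684 - 3709/80) = √(131011/80) = √655055/20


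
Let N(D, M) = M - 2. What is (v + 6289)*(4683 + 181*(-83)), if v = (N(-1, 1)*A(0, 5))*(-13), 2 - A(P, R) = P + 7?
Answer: -64356160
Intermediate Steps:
N(D, M) = -2 + M
A(P, R) = -5 - P (A(P, R) = 2 - (P + 7) = 2 - (7 + P) = 2 + (-7 - P) = -5 - P)
v = -65 (v = ((-2 + 1)*(-5 - 1*0))*(-13) = -(-5 + 0)*(-13) = -1*(-5)*(-13) = 5*(-13) = -65)
(v + 6289)*(4683 + 181*(-83)) = (-65 + 6289)*(4683 + 181*(-83)) = 6224*(4683 - 15023) = 6224*(-10340) = -64356160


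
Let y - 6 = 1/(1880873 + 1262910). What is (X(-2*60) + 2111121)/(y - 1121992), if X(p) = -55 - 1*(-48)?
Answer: -6636884304262/3527280513037 ≈ -1.8816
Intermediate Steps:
y = 18862699/3143783 (y = 6 + 1/(1880873 + 1262910) = 6 + 1/3143783 = 18862699/3143783 ≈ 6.0000)
X(p) = -7 (X(p) = -55 + 48 = -7)
(X(-2*60) + 2111121)/(y - 1121992) = (-7 + 2111121)/(18862699/3143783 - 1121992) = 2111114/(-3527280513037/3143783) = 2111114*(-3143783/3527280513037) = -6636884304262/3527280513037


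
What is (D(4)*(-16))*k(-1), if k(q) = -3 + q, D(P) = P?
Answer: 256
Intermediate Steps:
(D(4)*(-16))*k(-1) = (4*(-16))*(-3 - 1) = -64*(-4) = 256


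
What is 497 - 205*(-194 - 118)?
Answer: 64457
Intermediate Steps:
497 - 205*(-194 - 118) = 497 - 205*(-312) = 497 + 63960 = 64457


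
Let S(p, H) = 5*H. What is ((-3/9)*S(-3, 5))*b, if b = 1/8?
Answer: -25/24 ≈ -1.0417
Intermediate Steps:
b = ⅛ ≈ 0.12500
((-3/9)*S(-3, 5))*b = ((-3/9)*(5*5))*(⅛) = (-3*⅑*25)*(⅛) = -⅓*25*(⅛) = -25/3*⅛ = -25/24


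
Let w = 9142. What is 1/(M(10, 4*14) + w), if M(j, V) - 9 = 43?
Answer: 1/9194 ≈ 0.00010877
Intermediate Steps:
M(j, V) = 52 (M(j, V) = 9 + 43 = 52)
1/(M(10, 4*14) + w) = 1/(52 + 9142) = 1/9194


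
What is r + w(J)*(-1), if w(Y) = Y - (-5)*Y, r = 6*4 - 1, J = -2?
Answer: 35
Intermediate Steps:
r = 23 (r = 24 - 1 = 23)
w(Y) = 6*Y (w(Y) = Y + 5*Y = 6*Y)
r + w(J)*(-1) = 23 + (6*(-2))*(-1) = 23 - 12*(-1) = 23 + 12 = 35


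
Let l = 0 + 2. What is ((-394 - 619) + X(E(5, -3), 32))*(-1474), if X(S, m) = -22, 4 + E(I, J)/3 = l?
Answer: 1525590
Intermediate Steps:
l = 2
E(I, J) = -6 (E(I, J) = -12 + 3*2 = -12 + 6 = -6)
((-394 - 619) + X(E(5, -3), 32))*(-1474) = ((-394 - 619) - 22)*(-1474) = (-1013 - 22)*(-1474) = -1035*(-1474) = 1525590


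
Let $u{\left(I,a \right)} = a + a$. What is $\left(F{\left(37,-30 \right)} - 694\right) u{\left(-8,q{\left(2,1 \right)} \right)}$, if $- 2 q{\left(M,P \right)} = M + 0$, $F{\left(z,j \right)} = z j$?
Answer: $3608$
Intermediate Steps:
$F{\left(z,j \right)} = j z$
$q{\left(M,P \right)} = - \frac{M}{2}$ ($q{\left(M,P \right)} = - \frac{M + 0}{2} = - \frac{M}{2}$)
$u{\left(I,a \right)} = 2 a$
$\left(F{\left(37,-30 \right)} - 694\right) u{\left(-8,q{\left(2,1 \right)} \right)} = \left(\left(-30\right) 37 - 694\right) 2 \left(\left(- \frac{1}{2}\right) 2\right) = \left(-1110 - 694\right) 2 \left(-1\right) = \left(-1804\right) \left(-2\right) = 3608$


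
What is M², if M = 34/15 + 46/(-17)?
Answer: 12544/65025 ≈ 0.19291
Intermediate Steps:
M = -112/255 (M = 34*(1/15) + 46*(-1/17) = 34/15 - 46/17 = -112/255 ≈ -0.43922)
M² = (-112/255)² = 12544/65025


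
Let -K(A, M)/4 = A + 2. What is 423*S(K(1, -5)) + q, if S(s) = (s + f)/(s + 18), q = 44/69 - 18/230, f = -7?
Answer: -923869/690 ≈ -1338.9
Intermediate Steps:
K(A, M) = -8 - 4*A (K(A, M) = -4*(A + 2) = -4*(2 + A) = -8 - 4*A)
q = 193/345 (q = 44*(1/69) - 18*1/230 = 44/69 - 9/115 = 193/345 ≈ 0.55942)
S(s) = (-7 + s)/(18 + s) (S(s) = (s - 7)/(s + 18) = (-7 + s)/(18 + s))
423*S(K(1, -5)) + q = 423*((-7 + (-8 - 4*1))/(18 + (-8 - 4*1))) + 193/345 = 423*((-7 + (-8 - 4))/(18 + (-8 - 4))) + 193/345 = 423*((-7 - 12)/(18 - 12)) + 193/345 = 423*(-19/6) + 193/345 = -2679/2 + 193/345 = -923869/690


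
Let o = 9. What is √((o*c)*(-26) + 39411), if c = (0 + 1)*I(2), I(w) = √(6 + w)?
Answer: 3*√(4379 - 52*√2) ≈ 196.85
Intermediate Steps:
c = 2*√2 (c = (0 + 1)*√(6 + 2) = 1*√8 = 1*(2*√2) = 2*√2 ≈ 2.8284)
√((o*c)*(-26) + 39411) = √((9*(2*√2))*(-26) + 39411) = √((18*√2)*(-26) + 39411) = √(-468*√2 + 39411) = √(39411 - 468*√2)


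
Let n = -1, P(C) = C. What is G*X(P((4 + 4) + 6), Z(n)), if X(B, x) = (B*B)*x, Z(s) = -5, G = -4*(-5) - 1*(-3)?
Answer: -22540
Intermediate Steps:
G = 23 (G = 20 + 3 = 23)
X(B, x) = x*B**2 (X(B, x) = B**2*x = x*B**2)
G*X(P((4 + 4) + 6), Z(n)) = 23*(-5*((4 + 4) + 6)**2) = 23*(-5*(8 + 6)**2) = 23*(-5*14**2) = 23*(-5*196) = 23*(-980) = -22540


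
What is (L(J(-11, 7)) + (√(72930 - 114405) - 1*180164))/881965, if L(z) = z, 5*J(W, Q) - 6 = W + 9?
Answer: -128688/629975 + I*√1659/176393 ≈ -0.20427 + 0.00023091*I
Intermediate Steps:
J(W, Q) = 3 + W/5 (J(W, Q) = 6/5 + (W + 9)/5 = 6/5 + (9 + W)/5 = 6/5 + (9/5 + W/5) = 3 + W/5)
(L(J(-11, 7)) + (√(72930 - 114405) - 1*180164))/881965 = ((3 + (⅕)*(-11)) + (√(72930 - 114405) - 1*180164))/881965 = ((3 - 11/5) + (√(-41475) - 180164))*(1/881965) = (⅘ + (5*I*√1659 - 180164))*(1/881965) = (⅘ + (-180164 + 5*I*√1659))*(1/881965) = (-900816/5 + 5*I*√1659)*(1/881965) = -128688/629975 + I*√1659/176393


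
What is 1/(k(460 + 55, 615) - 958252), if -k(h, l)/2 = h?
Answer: -1/959282 ≈ -1.0424e-6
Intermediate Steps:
k(h, l) = -2*h
1/(k(460 + 55, 615) - 958252) = 1/(-2*(460 + 55) - 958252) = 1/(-2*515 - 958252) = 1/(-1030 - 958252) = 1/(-959282) = -1/959282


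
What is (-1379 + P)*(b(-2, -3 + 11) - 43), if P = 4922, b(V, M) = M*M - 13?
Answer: 28344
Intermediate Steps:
b(V, M) = -13 + M² (b(V, M) = M² - 13 = -13 + M²)
(-1379 + P)*(b(-2, -3 + 11) - 43) = (-1379 + 4922)*((-13 + (-3 + 11)²) - 43) = 3543*((-13 + 8²) - 43) = 3543*((-13 + 64) - 43) = 3543*(51 - 43) = 3543*8 = 28344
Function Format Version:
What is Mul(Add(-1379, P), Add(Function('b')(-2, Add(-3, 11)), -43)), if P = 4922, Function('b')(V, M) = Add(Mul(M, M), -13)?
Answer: 28344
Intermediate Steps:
Function('b')(V, M) = Add(-13, Pow(M, 2)) (Function('b')(V, M) = Add(Pow(M, 2), -13) = Add(-13, Pow(M, 2)))
Mul(Add(-1379, P), Add(Function('b')(-2, Add(-3, 11)), -43)) = Mul(Add(-1379, 4922), Add(Add(-13, Pow(Add(-3, 11), 2)), -43)) = Mul(3543, Add(Add(-13, Pow(8, 2)), -43)) = Mul(3543, Add(Add(-13, 64), -43)) = Mul(3543, Add(51, -43)) = Mul(3543, 8) = 28344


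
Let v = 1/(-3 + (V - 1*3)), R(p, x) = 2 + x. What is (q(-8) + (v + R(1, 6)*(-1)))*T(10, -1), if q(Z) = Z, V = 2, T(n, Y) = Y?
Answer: 65/4 ≈ 16.250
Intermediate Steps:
v = -¼ (v = 1/(-3 + (2 - 1*3)) = 1/(-3 + (2 - 3)) = 1/(-3 - 1) = 1/(-4) = -¼ ≈ -0.25000)
(q(-8) + (v + R(1, 6)*(-1)))*T(10, -1) = (-8 + (-¼ + (2 + 6)*(-1)))*(-1) = (-8 + (-¼ + 8*(-1)))*(-1) = (-8 + (-¼ - 8))*(-1) = (-8 - 33/4)*(-1) = -65/4*(-1) = 65/4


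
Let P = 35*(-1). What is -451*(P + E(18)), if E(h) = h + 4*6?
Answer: -3157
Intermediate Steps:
P = -35
E(h) = 24 + h (E(h) = h + 24 = 24 + h)
-451*(P + E(18)) = -451*(-35 + (24 + 18)) = -451*(-35 + 42) = -451*7 = -3157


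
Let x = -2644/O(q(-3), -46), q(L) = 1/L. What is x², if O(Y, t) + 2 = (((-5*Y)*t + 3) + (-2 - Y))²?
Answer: 141562404/651729841 ≈ 0.21721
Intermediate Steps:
O(Y, t) = -2 + (1 - Y - 5*Y*t)² (O(Y, t) = -2 + (((-5*Y)*t + 3) + (-2 - Y))² = -2 + ((-5*Y*t + 3) + (-2 - Y))² = -2 + ((3 - 5*Y*t) + (-2 - Y))² = -2 + (1 - Y - 5*Y*t)²)
x = -11898/25529 (x = -2644/(-2 + (-1 + 1/(-3) + 5*(-46)/(-3))²) = -2644/(-2 + (-1 - ⅓ + 5*(-⅓)*(-46))²) = -2644/(-2 + (-1 - ⅓ + 230/3)²) = -2644/(-2 + (226/3)²) = -2644/(-2 + 51076/9) = -2644/51058/9 = -2644*9/51058 = -11898/25529 ≈ -0.46606)
x² = (-11898/25529)² = 141562404/651729841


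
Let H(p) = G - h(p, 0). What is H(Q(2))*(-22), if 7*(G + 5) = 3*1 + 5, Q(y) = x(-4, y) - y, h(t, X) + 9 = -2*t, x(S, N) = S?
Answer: 1056/7 ≈ 150.86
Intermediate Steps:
h(t, X) = -9 - 2*t
Q(y) = -4 - y
G = -27/7 (G = -5 + (3*1 + 5)/7 = -5 + (3 + 5)/7 = -5 + (⅐)*8 = -5 + 8/7 = -27/7 ≈ -3.8571)
H(p) = 36/7 + 2*p (H(p) = -27/7 - (-9 - 2*p) = -27/7 + (9 + 2*p) = 36/7 + 2*p)
H(Q(2))*(-22) = (36/7 + 2*(-4 - 1*2))*(-22) = (36/7 + 2*(-4 - 2))*(-22) = (36/7 + 2*(-6))*(-22) = (36/7 - 12)*(-22) = -48/7*(-22) = 1056/7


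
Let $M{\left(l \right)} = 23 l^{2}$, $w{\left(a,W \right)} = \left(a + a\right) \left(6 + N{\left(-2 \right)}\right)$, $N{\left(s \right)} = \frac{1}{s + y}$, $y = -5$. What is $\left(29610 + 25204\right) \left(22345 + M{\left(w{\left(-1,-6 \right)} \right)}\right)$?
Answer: $\frac{68493217398}{49} \approx 1.3978 \cdot 10^{9}$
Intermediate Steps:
$N{\left(s \right)} = \frac{1}{-5 + s}$ ($N{\left(s \right)} = \frac{1}{s - 5} = \frac{1}{-5 + s}$)
$w{\left(a,W \right)} = \frac{82 a}{7}$ ($w{\left(a,W \right)} = \left(a + a\right) \left(6 + \frac{1}{-5 - 2}\right) = 2 a \left(6 + \frac{1}{-7}\right) = 2 a \left(6 - \frac{1}{7}\right) = 2 a \frac{41}{7} = \frac{82 a}{7}$)
$\left(29610 + 25204\right) \left(22345 + M{\left(w{\left(-1,-6 \right)} \right)}\right) = \left(29610 + 25204\right) \left(22345 + 23 \left(\frac{82}{7} \left(-1\right)\right)^{2}\right) = 54814 \left(22345 + 23 \left(- \frac{82}{7}\right)^{2}\right) = 54814 \left(22345 + 23 \cdot \frac{6724}{49}\right) = 54814 \left(22345 + \frac{154652}{49}\right) = 54814 \cdot \frac{1249557}{49} = \frac{68493217398}{49}$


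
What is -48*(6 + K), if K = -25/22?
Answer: -2568/11 ≈ -233.45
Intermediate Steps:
K = -25/22 (K = -25*1/22 = -25/22 ≈ -1.1364)
-48*(6 + K) = -48*(6 - 25/22) = -48*107/22 = -2568/11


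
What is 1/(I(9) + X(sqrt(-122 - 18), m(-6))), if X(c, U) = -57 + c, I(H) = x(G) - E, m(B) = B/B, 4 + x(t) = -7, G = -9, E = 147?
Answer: -43/9273 - 2*I*sqrt(35)/46365 ≈ -0.0046371 - 0.0002552*I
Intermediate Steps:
x(t) = -11 (x(t) = -4 - 7 = -11)
m(B) = 1
I(H) = -158 (I(H) = -11 - 1*147 = -11 - 147 = -158)
1/(I(9) + X(sqrt(-122 - 18), m(-6))) = 1/(-158 + (-57 + sqrt(-122 - 18))) = 1/(-158 + (-57 + sqrt(-140))) = 1/(-158 + (-57 + 2*I*sqrt(35))) = 1/(-215 + 2*I*sqrt(35))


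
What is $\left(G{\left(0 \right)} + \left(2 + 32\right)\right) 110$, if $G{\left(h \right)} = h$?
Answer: $3740$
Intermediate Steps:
$\left(G{\left(0 \right)} + \left(2 + 32\right)\right) 110 = \left(0 + \left(2 + 32\right)\right) 110 = \left(0 + 34\right) 110 = 34 \cdot 110 = 3740$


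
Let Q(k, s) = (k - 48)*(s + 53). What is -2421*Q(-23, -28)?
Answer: 4297275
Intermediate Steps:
Q(k, s) = (-48 + k)*(53 + s)
-2421*Q(-23, -28) = -2421*(-2544 - 48*(-28) + 53*(-23) - 23*(-28)) = -2421*(-2544 + 1344 - 1219 + 644) = -2421*(-1775) = 4297275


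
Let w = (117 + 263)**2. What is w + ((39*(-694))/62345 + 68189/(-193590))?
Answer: 348561465533971/2413873710 ≈ 1.4440e+5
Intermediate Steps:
w = 144400 (w = 380**2 = 144400)
w + ((39*(-694))/62345 + 68189/(-193590)) = 144400 + ((39*(-694))/62345 + 68189/(-193590)) = 144400 + (-27066*1/62345 + 68189*(-1/193590)) = 144400 + (-27066/62345 - 68189/193590) = 144400 - 1898190029/2413873710 = 348561465533971/2413873710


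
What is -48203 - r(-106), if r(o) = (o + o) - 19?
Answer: -47972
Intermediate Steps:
r(o) = -19 + 2*o (r(o) = 2*o - 19 = -19 + 2*o)
-48203 - r(-106) = -48203 - (-19 + 2*(-106)) = -48203 - (-19 - 212) = -48203 - 1*(-231) = -48203 + 231 = -47972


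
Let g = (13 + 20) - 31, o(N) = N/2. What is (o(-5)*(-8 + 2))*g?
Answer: 30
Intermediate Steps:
o(N) = N/2 (o(N) = N*(½) = N/2)
g = 2 (g = 33 - 31 = 2)
(o(-5)*(-8 + 2))*g = (((½)*(-5))*(-8 + 2))*2 = -5/2*(-6)*2 = 15*2 = 30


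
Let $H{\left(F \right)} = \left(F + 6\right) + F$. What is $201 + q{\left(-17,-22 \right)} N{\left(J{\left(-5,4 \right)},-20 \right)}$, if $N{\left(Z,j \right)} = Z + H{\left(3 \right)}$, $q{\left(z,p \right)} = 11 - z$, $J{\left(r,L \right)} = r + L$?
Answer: $509$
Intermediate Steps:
$J{\left(r,L \right)} = L + r$
$H{\left(F \right)} = 6 + 2 F$ ($H{\left(F \right)} = \left(6 + F\right) + F = 6 + 2 F$)
$N{\left(Z,j \right)} = 12 + Z$ ($N{\left(Z,j \right)} = Z + \left(6 + 2 \cdot 3\right) = Z + \left(6 + 6\right) = Z + 12 = 12 + Z$)
$201 + q{\left(-17,-22 \right)} N{\left(J{\left(-5,4 \right)},-20 \right)} = 201 + \left(11 - -17\right) \left(12 + \left(4 - 5\right)\right) = 201 + \left(11 + 17\right) \left(12 - 1\right) = 201 + 28 \cdot 11 = 201 + 308 = 509$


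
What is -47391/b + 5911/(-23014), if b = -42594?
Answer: 69906945/81688193 ≈ 0.85578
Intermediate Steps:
-47391/b + 5911/(-23014) = -47391/(-42594) + 5911/(-23014) = -47391*(-1/42594) + 5911*(-1/23014) = 15797/14198 - 5911/23014 = 69906945/81688193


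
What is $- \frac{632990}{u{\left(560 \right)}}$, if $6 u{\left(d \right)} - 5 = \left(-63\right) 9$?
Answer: $\frac{1898970}{281} \approx 6757.9$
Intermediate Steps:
$u{\left(d \right)} = - \frac{281}{3}$ ($u{\left(d \right)} = \frac{5}{6} + \frac{\left(-63\right) 9}{6} = \frac{5}{6} + \frac{1}{6} \left(-567\right) = \frac{5}{6} - \frac{189}{2} = - \frac{281}{3}$)
$- \frac{632990}{u{\left(560 \right)}} = - \frac{632990}{- \frac{281}{3}} = \left(-632990\right) \left(- \frac{3}{281}\right) = \frac{1898970}{281}$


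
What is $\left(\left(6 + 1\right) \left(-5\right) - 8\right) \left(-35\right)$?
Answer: $1505$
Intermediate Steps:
$\left(\left(6 + 1\right) \left(-5\right) - 8\right) \left(-35\right) = \left(7 \left(-5\right) - 8\right) \left(-35\right) = \left(-35 - 8\right) \left(-35\right) = \left(-43\right) \left(-35\right) = 1505$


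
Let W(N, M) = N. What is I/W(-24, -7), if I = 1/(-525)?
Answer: 1/12600 ≈ 7.9365e-5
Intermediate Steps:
I = -1/525 ≈ -0.0019048
I/W(-24, -7) = -1/525/(-24) = -1/525*(-1/24) = 1/12600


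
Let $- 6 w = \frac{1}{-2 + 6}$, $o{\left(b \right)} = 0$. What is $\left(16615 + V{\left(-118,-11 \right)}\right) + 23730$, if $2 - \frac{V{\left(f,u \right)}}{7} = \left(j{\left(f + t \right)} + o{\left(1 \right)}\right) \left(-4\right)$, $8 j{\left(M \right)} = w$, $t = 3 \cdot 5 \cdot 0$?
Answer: $\frac{1937225}{48} \approx 40359.0$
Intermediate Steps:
$t = 0$ ($t = 15 \cdot 0 = 0$)
$w = - \frac{1}{24}$ ($w = - \frac{1}{6 \left(-2 + 6\right)} = - \frac{1}{6 \cdot 4} = \left(- \frac{1}{6}\right) \frac{1}{4} = - \frac{1}{24} \approx -0.041667$)
$j{\left(M \right)} = - \frac{1}{192}$ ($j{\left(M \right)} = \frac{1}{8} \left(- \frac{1}{24}\right) = - \frac{1}{192}$)
$V{\left(f,u \right)} = \frac{665}{48}$ ($V{\left(f,u \right)} = 14 - 7 \left(- \frac{1}{192} + 0\right) \left(-4\right) = 14 - 7 \left(\left(- \frac{1}{192}\right) \left(-4\right)\right) = 14 - \frac{7}{48} = \frac{665}{48}$)
$\left(16615 + V{\left(-118,-11 \right)}\right) + 23730 = \left(16615 + \frac{665}{48}\right) + 23730 = \frac{798185}{48} + 23730 = \frac{1937225}{48}$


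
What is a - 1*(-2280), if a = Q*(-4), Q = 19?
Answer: 2204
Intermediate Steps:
a = -76 (a = 19*(-4) = -76)
a - 1*(-2280) = -76 - 1*(-2280) = -76 + 2280 = 2204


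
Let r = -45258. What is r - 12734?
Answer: -57992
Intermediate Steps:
r - 12734 = -45258 - 12734 = -57992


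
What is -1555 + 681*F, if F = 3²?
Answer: 4574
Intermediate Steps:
F = 9
-1555 + 681*F = -1555 + 681*9 = -1555 + 6129 = 4574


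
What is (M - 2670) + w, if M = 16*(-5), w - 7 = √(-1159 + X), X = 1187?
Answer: -2743 + 2*√7 ≈ -2737.7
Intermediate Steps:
w = 7 + 2*√7 (w = 7 + √(-1159 + 1187) = 7 + √28 = 7 + 2*√7 ≈ 12.292)
M = -80
(M - 2670) + w = (-80 - 2670) + (7 + 2*√7) = -2750 + (7 + 2*√7) = -2743 + 2*√7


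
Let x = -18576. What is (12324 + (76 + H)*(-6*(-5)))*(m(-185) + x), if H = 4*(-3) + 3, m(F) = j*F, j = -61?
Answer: -104509194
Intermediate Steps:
m(F) = -61*F
H = -9 (H = -12 + 3 = -9)
(12324 + (76 + H)*(-6*(-5)))*(m(-185) + x) = (12324 + (76 - 9)*(-6*(-5)))*(-61*(-185) - 18576) = (12324 + 67*30)*(11285 - 18576) = (12324 + 2010)*(-7291) = 14334*(-7291) = -104509194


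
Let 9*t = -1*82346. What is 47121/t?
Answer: -424089/82346 ≈ -5.1501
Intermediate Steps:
t = -82346/9 (t = (-1*82346)/9 = (⅑)*(-82346) = -82346/9 ≈ -9149.6)
47121/t = 47121/(-82346/9) = 47121*(-9/82346) = -424089/82346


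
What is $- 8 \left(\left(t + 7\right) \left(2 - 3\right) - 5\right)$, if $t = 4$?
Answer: $128$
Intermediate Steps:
$- 8 \left(\left(t + 7\right) \left(2 - 3\right) - 5\right) = - 8 \left(\left(4 + 7\right) \left(2 - 3\right) - 5\right) = - 8 \left(11 \left(-1\right) - 5\right) = - 8 \left(-11 - 5\right) = \left(-8\right) \left(-16\right) = 128$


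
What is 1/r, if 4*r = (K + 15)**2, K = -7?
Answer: 1/16 ≈ 0.062500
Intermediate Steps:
r = 16 (r = (-7 + 15)**2/4 = (1/4)*8**2 = (1/4)*64 = 16)
1/r = 1/16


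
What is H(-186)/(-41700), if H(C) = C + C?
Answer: 31/3475 ≈ 0.0089209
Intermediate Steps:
H(C) = 2*C
H(-186)/(-41700) = (2*(-186))/(-41700) = -372*(-1/41700) = 31/3475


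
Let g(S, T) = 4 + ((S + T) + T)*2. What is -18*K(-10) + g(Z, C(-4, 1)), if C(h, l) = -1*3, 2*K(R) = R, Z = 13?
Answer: 108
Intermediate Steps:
K(R) = R/2
C(h, l) = -3
g(S, T) = 4 + 2*S + 4*T (g(S, T) = 4 + (S + 2*T)*2 = 4 + (2*S + 4*T) = 4 + 2*S + 4*T)
-18*K(-10) + g(Z, C(-4, 1)) = -9*(-10) + (4 + 2*13 + 4*(-3)) = -18*(-5) + (4 + 26 - 12) = 90 + 18 = 108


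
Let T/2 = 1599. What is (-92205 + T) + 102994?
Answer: 13987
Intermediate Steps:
T = 3198 (T = 2*1599 = 3198)
(-92205 + T) + 102994 = (-92205 + 3198) + 102994 = -89007 + 102994 = 13987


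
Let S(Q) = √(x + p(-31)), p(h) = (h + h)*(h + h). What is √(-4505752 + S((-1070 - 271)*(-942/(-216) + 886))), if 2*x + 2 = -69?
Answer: √(-18023008 + 2*√15234)/2 ≈ 2122.7*I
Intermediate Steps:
x = -71/2 (x = -1 + (½)*(-69) = -1 - 69/2 = -71/2 ≈ -35.500)
p(h) = 4*h² (p(h) = (2*h)*(2*h) = 4*h²)
S(Q) = √15234/2 (S(Q) = √(-71/2 + 4*(-31)²) = √(-71/2 + 4*961) = √(-71/2 + 3844) = √(7617/2) = √15234/2)
√(-4505752 + S((-1070 - 271)*(-942/(-216) + 886))) = √(-4505752 + √15234/2)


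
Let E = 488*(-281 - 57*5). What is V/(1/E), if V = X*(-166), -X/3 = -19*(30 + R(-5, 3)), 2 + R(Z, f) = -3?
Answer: 65337002400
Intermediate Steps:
R(Z, f) = -5 (R(Z, f) = -2 - 3 = -5)
X = 1425 (X = -(-57)*(30 - 5) = -(-57)*25 = -3*(-475) = 1425)
E = -276208 (E = 488*(-281 - 285) = 488*(-566) = -276208)
V = -236550 (V = 1425*(-166) = -236550)
V/(1/E) = -236550/(1/(-276208)) = -236550/(-1/276208) = -236550*(-276208) = 65337002400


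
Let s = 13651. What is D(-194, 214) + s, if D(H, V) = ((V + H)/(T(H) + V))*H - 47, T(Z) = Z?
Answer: 13410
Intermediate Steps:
D(H, V) = -47 + H (D(H, V) = ((V + H)/(H + V))*H - 47 = ((H + V)/(H + V))*H - 47 = 1*H - 47 = H - 47 = -47 + H)
D(-194, 214) + s = (-47 - 194) + 13651 = -241 + 13651 = 13410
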